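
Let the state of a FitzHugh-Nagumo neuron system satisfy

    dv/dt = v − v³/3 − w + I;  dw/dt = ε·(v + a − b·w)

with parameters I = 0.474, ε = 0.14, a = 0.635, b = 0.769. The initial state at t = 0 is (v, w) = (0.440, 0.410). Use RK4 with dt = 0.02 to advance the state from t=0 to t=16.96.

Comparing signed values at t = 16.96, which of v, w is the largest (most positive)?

t=0.000: state=(0.440, 0.410)
step 1 (dt=0.02): k1=(0.476, 0.106), k2=(0.478, 0.107), k3=(0.478, 0.107), k4=(0.481, 0.107); state += dt/6·(k1+2k2+2k3+k4)
t=0.020: state=(0.450, 0.412)
t=0.040: state=(0.459, 0.414)
t=0.060: state=(0.469, 0.416)
continuing one RK4 step at a time; state shown every 50 steps (Δt=1):
t=1.000: state=(1.014, 0.548)
t=2.000: state=(1.424, 0.743)
t=3.000: state=(1.467, 0.946)
t=4.000: state=(1.366, 1.123)
t=5.000: state=(1.213, 1.264)
t=6.000: state=(1.017, 1.367)
t=7.000: state=(0.737, 1.430)
t=8.000: state=(0.232, 1.436)
t=9.000: state=(-0.925, 1.336)
t=10.000: state=(-1.886, 1.080)
t=11.000: state=(-1.906, 0.799)
t=12.000: state=(-1.815, 0.555)
t=13.000: state=(-1.718, 0.348)
t=14.000: state=(-1.621, 0.175)
t=15.000: state=(-1.524, 0.033)
t=16.000: state=(-1.427, -0.082)
t=16.960: state=(-1.333, -0.169)
compare at T: v=-1.333, w=-0.169

largest component: w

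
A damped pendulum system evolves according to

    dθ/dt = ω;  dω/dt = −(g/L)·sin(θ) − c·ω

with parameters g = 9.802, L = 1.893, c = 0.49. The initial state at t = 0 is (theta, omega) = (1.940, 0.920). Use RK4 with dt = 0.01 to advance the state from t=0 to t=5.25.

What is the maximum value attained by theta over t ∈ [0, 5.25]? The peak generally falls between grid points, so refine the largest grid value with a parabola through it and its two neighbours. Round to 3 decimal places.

max theta = 2.024

t=0.000: state=(1.940, 0.920)
step 1 (dt=0.01): k1=(0.920, -5.280), k2=(0.894, -5.258), k3=(0.894, -5.259), k4=(0.867, -5.237); state += dt/6·(k1+2k2+2k3+k4)
t=0.010: state=(1.949, 0.867)
t=0.020: state=(1.957, 0.815)
t=0.030: state=(1.965, 0.764)
continuing one RK4 step at a time; state shown every 20 steps (Δt=0.2):
t=0.200: state=(2.024, -0.063)
t=0.400: state=(1.920, -0.959)
t=0.600: state=(1.641, -1.829)
t=0.800: state=(1.193, -2.626)
t=1.000: state=(0.609, -3.146)
t=1.200: state=(-0.028, -3.125)
t=1.400: state=(-0.601, -2.518)
t=1.600: state=(-1.012, -1.563)
t=1.800: state=(-1.221, -0.524)
t=2.000: state=(-1.226, 0.458)
t=2.200: state=(-1.046, 1.314)
t=2.400: state=(-0.715, 1.953)
t=2.600: state=(-0.288, 2.243)
t=2.800: state=(0.153, 2.093)
t=3.000: state=(0.523, 1.562)
t=3.200: state=(0.763, 0.814)
t=3.400: state=(0.846, 0.018)
t=3.600: state=(0.775, -0.706)
t=3.800: state=(0.575, -1.261)
t=4.000: state=(0.288, -1.557)
t=4.200: state=(-0.027, -1.537)
t=4.400: state=(-0.307, -1.223)
t=4.600: state=(-0.503, -0.712)
t=4.800: state=(-0.587, -0.125)
t=5.000: state=(-0.555, 0.427)
t=5.200: state=(-0.424, 0.856)
t=5.250: state=(-0.379, 0.935)
largest grid value and its neighbours: theta(0.180)=2.02383, theta(0.190)=2.02390, theta(0.200)=2.02350
parabola through these three points peaks at t≈0.186 with theta≈2.02393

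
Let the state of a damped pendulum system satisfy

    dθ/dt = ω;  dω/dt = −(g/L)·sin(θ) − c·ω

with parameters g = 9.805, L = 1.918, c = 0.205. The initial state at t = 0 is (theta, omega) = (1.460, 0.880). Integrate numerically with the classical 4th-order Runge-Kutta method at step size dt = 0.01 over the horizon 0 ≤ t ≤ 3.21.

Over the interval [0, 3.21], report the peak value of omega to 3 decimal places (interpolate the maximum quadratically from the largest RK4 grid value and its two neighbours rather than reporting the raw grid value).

max omega = 2.507

t=0.000: state=(1.460, 0.880)
step 1 (dt=0.01): k1=(0.880, -5.261), k2=(0.854, -5.258), k3=(0.854, -5.258), k4=(0.827, -5.255); state += dt/6·(k1+2k2+2k3+k4)
t=0.010: state=(1.469, 0.827)
t=0.020: state=(1.477, 0.775)
t=0.030: state=(1.484, 0.722)
continuing one RK4 step at a time; state shown every 20 steps (Δt=0.2):
t=0.200: state=(1.532, -0.155)
t=0.400: state=(1.401, -1.146)
t=0.600: state=(1.079, -2.048)
t=0.800: state=(0.598, -2.709)
t=1.000: state=(0.027, -2.905)
t=1.200: state=(-0.526, -2.536)
t=1.400: state=(-0.960, -1.751)
t=1.600: state=(-1.215, -0.789)
t=1.800: state=(-1.274, 0.197)
t=2.000: state=(-1.140, 1.130)
t=2.200: state=(-0.831, 1.923)
t=2.400: state=(-0.390, 2.421)
t=2.600: state=(0.106, 2.463)
t=2.800: state=(0.563, 2.030)
t=3.000: state=(0.897, 1.273)
t=3.200: state=(1.063, 0.383)
t=3.210: state=(1.067, 0.337)
largest grid value and its neighbours: omega(2.510)=2.50646, omega(2.520)=2.50670, omega(2.530)=2.50566
parabola through these three points peaks at t≈2.517 with omega≈2.50676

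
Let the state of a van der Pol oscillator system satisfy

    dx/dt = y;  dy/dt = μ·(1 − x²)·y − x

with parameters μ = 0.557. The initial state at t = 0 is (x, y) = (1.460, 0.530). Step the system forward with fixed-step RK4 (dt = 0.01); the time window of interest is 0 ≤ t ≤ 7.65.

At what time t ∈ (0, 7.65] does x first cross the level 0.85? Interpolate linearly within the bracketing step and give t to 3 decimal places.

t = 1.379

t=0.000: state=(1.460, 0.530)
step 1 (dt=0.01): k1=(0.530, -1.794), k2=(0.521, -1.793), k3=(0.521, -1.793), k4=(0.512, -1.792); state += dt/6·(k1+2k2+2k3+k4)
t=0.010: state=(1.465, 0.512)
t=0.020: state=(1.470, 0.494)
t=0.030: state=(1.475, 0.476)
continuing one RK4 step at a time; state shown every 25 steps (Δt=0.25):
t=0.250: state=(1.538, 0.099)
t=0.500: state=(1.515, -0.268)
t=0.750: state=(1.409, -0.568)
t=1.000: state=(1.235, -0.827)
t=1.250: state=(0.997, -1.074)
t=1.370: state=(0.861, -1.196)
next step: t=1.380: state=(0.849, -1.206) — x has crossed 0.85
linear interpolation between t=1.370 (0.86100) and t=1.380 (0.84899) → t≈1.379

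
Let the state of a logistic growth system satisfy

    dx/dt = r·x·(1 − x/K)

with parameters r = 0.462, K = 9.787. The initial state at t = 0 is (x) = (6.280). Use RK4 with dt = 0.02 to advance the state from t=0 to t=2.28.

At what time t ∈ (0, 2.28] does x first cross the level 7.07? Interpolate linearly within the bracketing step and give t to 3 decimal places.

t=0.000: state=(6.280)
step 1 (dt=0.02): k1=(1.040), k2=(1.038), k3=(1.038), k4=(1.037); state += dt/6·(k1+2k2+2k3+k4)
t=0.020: state=(6.301)
t=0.040: state=(6.321)
t=0.060: state=(6.342)
continuing one RK4 step at a time; state shown every 5 steps (Δt=0.1):
t=0.100: state=(6.383)
t=0.200: state=(6.485)
t=0.300: state=(6.585)
t=0.400: state=(6.684)
t=0.500: state=(6.781)
t=0.600: state=(6.877)
t=0.700: state=(6.970)
t=0.800: state=(7.062)
next step: t=0.820: state=(7.080) — x has crossed 7.07
linear interpolation between t=0.800 (7.06190) and t=0.820 (7.08003) → t≈0.809

t = 0.809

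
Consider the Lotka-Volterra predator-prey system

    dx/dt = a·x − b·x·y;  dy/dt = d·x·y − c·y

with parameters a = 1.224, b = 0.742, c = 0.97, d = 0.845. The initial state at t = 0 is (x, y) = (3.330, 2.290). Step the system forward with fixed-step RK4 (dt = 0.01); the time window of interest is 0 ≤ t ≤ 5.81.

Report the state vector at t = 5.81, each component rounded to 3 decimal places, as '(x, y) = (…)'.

(x, y) = (2.607, 0.609)

t=0.000: state=(3.330, 2.290)
step 1 (dt=0.01): k1=(-1.582, 4.222), k2=(-1.631, 4.246), k3=(-1.631, 4.246), k4=(-1.679, 4.269); state += dt/6·(k1+2k2+2k3+k4)
t=0.010: state=(3.314, 2.332)
t=0.020: state=(3.296, 2.375)
t=0.030: state=(3.278, 2.419)
continuing one RK4 step at a time; state shown every 20 steps (Δt=0.2):
t=0.200: state=(2.835, 3.191)
t=0.400: state=(2.117, 3.998)
t=0.600: state=(1.438, 4.438)
t=0.800: state=(0.945, 4.459)
t=1.000: state=(0.634, 4.187)
t=1.200: state=(0.448, 3.774)
t=1.400: state=(0.338, 3.319)
t=1.600: state=(0.273, 2.877)
t=1.800: state=(0.234, 2.473)
t=2.000: state=(0.213, 2.115)
t=2.200: state=(0.204, 1.804)
t=2.400: state=(0.203, 1.538)
t=2.600: state=(0.210, 1.312)
t=2.800: state=(0.224, 1.121)
t=3.000: state=(0.245, 0.960)
t=3.200: state=(0.275, 0.826)
t=3.400: state=(0.313, 0.715)
t=3.600: state=(0.362, 0.624)
t=3.800: state=(0.424, 0.549)
t=4.000: state=(0.502, 0.489)
t=4.200: state=(0.598, 0.442)
t=4.400: state=(0.718, 0.406)
t=4.600: state=(0.865, 0.382)
t=4.800: state=(1.045, 0.370)
t=5.000: state=(1.264, 0.370)
t=5.200: state=(1.526, 0.386)
t=5.400: state=(1.837, 0.422)
t=5.600: state=(2.194, 0.488)
t=5.800: state=(2.587, 0.602)
t=5.810: state=(2.607, 0.609)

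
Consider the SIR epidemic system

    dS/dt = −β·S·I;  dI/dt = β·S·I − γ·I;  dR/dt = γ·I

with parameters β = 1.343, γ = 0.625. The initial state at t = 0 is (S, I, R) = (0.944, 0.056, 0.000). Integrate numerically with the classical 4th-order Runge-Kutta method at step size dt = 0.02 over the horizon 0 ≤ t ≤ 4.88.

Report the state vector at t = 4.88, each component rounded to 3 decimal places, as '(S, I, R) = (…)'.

(S, I, R) = (0.341, 0.185, 0.474)

t=0.000: state=(0.944, 0.056, 0.000)
step 1 (dt=0.02): k1=(-0.071, 0.036, 0.035), k2=(-0.071, 0.036, 0.035), k3=(-0.071, 0.036, 0.035), k4=(-0.072, 0.036, 0.035); state += dt/6·(k1+2k2+2k3+k4)
t=0.020: state=(0.943, 0.057, 0.001)
t=0.040: state=(0.941, 0.057, 0.001)
t=0.060: state=(0.940, 0.058, 0.002)
continuing one RK4 step at a time; state shown every 10 steps (Δt=0.2):
t=0.200: state=(0.929, 0.064, 0.007)
t=0.400: state=(0.912, 0.072, 0.016)
t=0.600: state=(0.894, 0.081, 0.025)
t=0.800: state=(0.873, 0.090, 0.036)
t=1.000: state=(0.851, 0.101, 0.048)
t=1.200: state=(0.827, 0.111, 0.061)
t=1.400: state=(0.802, 0.122, 0.076)
t=1.600: state=(0.775, 0.133, 0.092)
t=1.800: state=(0.747, 0.144, 0.109)
t=2.000: state=(0.717, 0.155, 0.128)
t=2.200: state=(0.687, 0.165, 0.148)
t=2.400: state=(0.656, 0.175, 0.169)
t=2.600: state=(0.626, 0.183, 0.191)
t=2.800: state=(0.595, 0.190, 0.215)
t=3.000: state=(0.565, 0.196, 0.239)
t=3.200: state=(0.536, 0.201, 0.264)
t=3.400: state=(0.507, 0.204, 0.289)
t=3.600: state=(0.480, 0.205, 0.315)
t=3.800: state=(0.454, 0.205, 0.340)
t=4.000: state=(0.430, 0.204, 0.366)
t=4.200: state=(0.407, 0.202, 0.391)
t=4.400: state=(0.386, 0.198, 0.416)
t=4.600: state=(0.366, 0.193, 0.441)
t=4.800: state=(0.348, 0.188, 0.465)
t=4.880: state=(0.341, 0.185, 0.474)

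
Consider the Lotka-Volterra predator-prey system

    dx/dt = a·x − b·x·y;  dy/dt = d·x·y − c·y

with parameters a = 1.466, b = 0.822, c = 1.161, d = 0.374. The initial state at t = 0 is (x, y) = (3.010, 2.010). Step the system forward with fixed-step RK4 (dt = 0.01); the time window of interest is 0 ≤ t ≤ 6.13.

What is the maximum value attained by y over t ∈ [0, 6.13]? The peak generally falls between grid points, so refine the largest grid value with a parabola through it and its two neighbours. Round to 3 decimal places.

max y = 2.016

t=0.000: state=(3.010, 2.010)
step 1 (dt=0.01): k1=(-0.561, -0.071), k2=(-0.559, -0.073), k3=(-0.559, -0.073), k4=(-0.558, -0.075); state += dt/6·(k1+2k2+2k3+k4)
t=0.010: state=(3.004, 2.009)
t=0.020: state=(2.999, 2.008)
t=0.030: state=(2.993, 2.008)
continuing one RK4 step at a time; state shown every 20 steps (Δt=0.2):
t=0.200: state=(2.905, 1.988)
t=0.400: state=(2.817, 1.952)
t=0.600: state=(2.750, 1.905)
t=0.800: state=(2.707, 1.852)
t=1.000: state=(2.689, 1.796)
t=1.200: state=(2.695, 1.742)
t=1.400: state=(2.726, 1.691)
t=1.600: state=(2.778, 1.647)
t=1.800: state=(2.850, 1.611)
t=2.000: state=(2.938, 1.586)
t=2.200: state=(3.039, 1.572)
t=2.400: state=(3.148, 1.571)
t=2.600: state=(3.257, 1.582)
t=2.800: state=(3.361, 1.607)
t=3.000: state=(3.450, 1.644)
t=3.200: state=(3.517, 1.691)
t=3.400: state=(3.555, 1.747)
t=3.600: state=(3.558, 1.807)
t=3.800: state=(3.527, 1.868)
t=4.000: state=(3.462, 1.924)
t=4.200: state=(3.370, 1.969)
t=4.400: state=(3.259, 2.001)
t=4.600: state=(3.140, 2.015)
t=4.800: state=(3.023, 2.012)
t=5.000: state=(2.916, 1.991)
t=5.200: state=(2.826, 1.957)
t=5.400: state=(2.756, 1.911)
t=5.600: state=(2.711, 1.858)
t=5.800: state=(2.690, 1.803)
t=6.000: state=(2.694, 1.748)
t=6.130: state=(2.709, 1.714)
largest grid value and its neighbours: y(4.650)=2.01581, y(4.660)=2.01583, y(4.670)=2.01581
parabola through these three points peaks at t≈4.660 with y≈2.01583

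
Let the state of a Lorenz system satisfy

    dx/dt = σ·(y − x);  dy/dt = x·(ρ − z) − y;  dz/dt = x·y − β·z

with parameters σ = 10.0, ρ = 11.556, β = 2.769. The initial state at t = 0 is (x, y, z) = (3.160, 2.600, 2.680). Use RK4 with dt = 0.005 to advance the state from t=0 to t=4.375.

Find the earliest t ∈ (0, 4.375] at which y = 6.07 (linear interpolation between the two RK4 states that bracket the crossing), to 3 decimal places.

t=0.000: state=(3.160, 2.600, 2.680)
step 1 (dt=0.005): k1=(-5.600, 25.448, 0.795), k2=(-4.824, 25.254, 0.953), k3=(-4.848, 25.270, 0.956), k4=(-4.094, 25.092, 1.115); state += dt/6·(k1+2k2+2k3+k4)
t=0.005: state=(3.136, 2.726, 2.685)
t=0.010: state=(3.119, 2.851, 2.691)
t=0.015: state=(3.109, 2.974, 2.699)
t=0.135: state=(4.257, 6.015, 3.604)
next step: t=0.140: state=(4.346, 6.155, 3.685) — y has crossed 6.07
linear interpolation between t=0.135 (6.01496) and t=0.140 (6.15470) → t≈0.137

t = 0.137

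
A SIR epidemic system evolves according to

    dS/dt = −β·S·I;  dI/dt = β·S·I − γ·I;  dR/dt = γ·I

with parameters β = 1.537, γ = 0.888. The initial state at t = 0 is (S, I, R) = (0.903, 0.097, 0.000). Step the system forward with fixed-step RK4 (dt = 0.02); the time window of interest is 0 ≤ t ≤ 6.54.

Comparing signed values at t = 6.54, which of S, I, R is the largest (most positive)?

largest component: R

t=0.000: state=(0.903, 0.097, 0.000)
step 1 (dt=0.02): k1=(-0.135, 0.048, 0.086), k2=(-0.135, 0.049, 0.087), k3=(-0.135, 0.049, 0.087), k4=(-0.136, 0.049, 0.087); state += dt/6·(k1+2k2+2k3+k4)
t=0.020: state=(0.900, 0.098, 0.002)
t=0.040: state=(0.898, 0.099, 0.003)
t=0.060: state=(0.895, 0.100, 0.005)
continuing one RK4 step at a time; state shown every 25 steps (Δt=0.5):
t=0.500: state=(0.830, 0.121, 0.048)
t=1.000: state=(0.750, 0.143, 0.107)
t=1.500: state=(0.668, 0.158, 0.174)
t=2.000: state=(0.590, 0.164, 0.246)
t=2.500: state=(0.520, 0.161, 0.319)
t=3.000: state=(0.461, 0.151, 0.388)
t=3.500: state=(0.413, 0.135, 0.452)
t=4.000: state=(0.375, 0.117, 0.508)
t=4.500: state=(0.345, 0.099, 0.556)
t=5.000: state=(0.322, 0.082, 0.596)
t=5.500: state=(0.304, 0.067, 0.629)
t=6.000: state=(0.290, 0.054, 0.656)
t=6.500: state=(0.280, 0.043, 0.677)
t=6.540: state=(0.279, 0.042, 0.679)
compare at T: S=0.279, I=0.042, R=0.679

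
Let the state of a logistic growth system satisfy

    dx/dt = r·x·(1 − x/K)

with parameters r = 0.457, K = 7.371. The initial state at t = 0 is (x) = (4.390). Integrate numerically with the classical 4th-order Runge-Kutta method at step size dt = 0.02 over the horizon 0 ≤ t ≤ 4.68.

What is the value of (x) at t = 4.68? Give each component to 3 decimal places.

(x) = (6.825)

t=0.000: state=(4.390)
step 1 (dt=0.02): k1=(0.811), k2=(0.811), k3=(0.811), k4=(0.810); state += dt/6·(k1+2k2+2k3+k4)
t=0.020: state=(4.406)
t=0.040: state=(4.422)
t=0.060: state=(4.439)
continuing one RK4 step at a time; state shown every 10 steps (Δt=0.2):
t=0.200: state=(4.551)
t=0.400: state=(4.708)
t=0.600: state=(4.862)
t=0.800: state=(5.011)
t=1.000: state=(5.155)
t=1.200: state=(5.294)
t=1.400: state=(5.427)
t=1.600: state=(5.555)
t=1.800: state=(5.677)
t=2.000: state=(5.794)
t=2.200: state=(5.904)
t=2.400: state=(6.009)
t=2.600: state=(6.107)
t=2.800: state=(6.200)
t=3.000: state=(6.287)
t=3.200: state=(6.369)
t=3.400: state=(6.446)
t=3.600: state=(6.517)
t=3.800: state=(6.584)
t=4.000: state=(6.646)
t=4.200: state=(6.703)
t=4.400: state=(6.757)
t=4.600: state=(6.806)
t=4.680: state=(6.825)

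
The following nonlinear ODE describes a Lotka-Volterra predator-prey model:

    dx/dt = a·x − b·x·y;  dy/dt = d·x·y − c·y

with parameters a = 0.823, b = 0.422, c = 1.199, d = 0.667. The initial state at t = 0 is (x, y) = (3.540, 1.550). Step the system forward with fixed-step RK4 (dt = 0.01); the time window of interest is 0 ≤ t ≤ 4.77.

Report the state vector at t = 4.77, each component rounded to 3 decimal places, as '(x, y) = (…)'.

t=0.000: state=(3.540, 1.550)
step 1 (dt=0.01): k1=(0.598, 1.801), k2=(0.585, 1.815), k3=(0.585, 1.815), k4=(0.572, 1.829); state += dt/6·(k1+2k2+2k3+k4)
t=0.010: state=(3.546, 1.568)
t=0.020: state=(3.551, 1.587)
t=0.030: state=(3.557, 1.605)
continuing one RK4 step at a time; state shown every 20 steps (Δt=0.2):
t=0.200: state=(3.601, 1.966)
t=0.400: state=(3.519, 2.492)
t=0.600: state=(3.279, 3.091)
t=0.800: state=(2.904, 3.677)
t=1.000: state=(2.459, 4.139)
t=1.200: state=(2.019, 4.388)
t=1.400: state=(1.640, 4.403)
t=1.600: state=(1.342, 4.223)
t=1.800: state=(1.122, 3.913)
t=2.000: state=(0.965, 3.536)
t=2.200: state=(0.859, 3.141)
t=2.400: state=(0.789, 2.757)
t=2.600: state=(0.749, 2.403)
t=2.800: state=(0.731, 2.086)
t=3.000: state=(0.731, 1.809)
t=3.200: state=(0.747, 1.571)
t=3.400: state=(0.779, 1.368)
t=3.600: state=(0.824, 1.197)
t=3.800: state=(0.883, 1.056)
t=4.000: state=(0.957, 0.939)
t=4.200: state=(1.047, 0.844)
t=4.400: state=(1.153, 0.769)
t=4.600: state=(1.277, 0.711)
t=4.770: state=(1.398, 0.675)

(x, y) = (1.398, 0.675)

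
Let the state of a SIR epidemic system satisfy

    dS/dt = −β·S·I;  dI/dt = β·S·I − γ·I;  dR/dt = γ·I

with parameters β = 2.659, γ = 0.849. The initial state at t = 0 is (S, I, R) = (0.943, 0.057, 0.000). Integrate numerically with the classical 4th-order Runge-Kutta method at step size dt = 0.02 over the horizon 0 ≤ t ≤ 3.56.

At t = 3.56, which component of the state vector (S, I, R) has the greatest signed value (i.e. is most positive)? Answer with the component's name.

t=0.000: state=(0.943, 0.057, 0.000)
step 1 (dt=0.02): k1=(-0.143, 0.095, 0.048), k2=(-0.145, 0.096, 0.049), k3=(-0.145, 0.096, 0.049), k4=(-0.147, 0.097, 0.050); state += dt/6·(k1+2k2+2k3+k4)
t=0.020: state=(0.940, 0.059, 0.001)
t=0.040: state=(0.937, 0.061, 0.002)
t=0.060: state=(0.934, 0.063, 0.003)
continuing one RK4 step at a time; state shown every 10 steps (Δt=0.2):
t=0.200: state=(0.910, 0.079, 0.011)
t=0.400: state=(0.866, 0.107, 0.027)
t=0.600: state=(0.811, 0.141, 0.048)
t=0.800: state=(0.745, 0.180, 0.075)
t=1.000: state=(0.670, 0.221, 0.109)
t=1.200: state=(0.589, 0.261, 0.150)
t=1.400: state=(0.508, 0.294, 0.197)
t=1.600: state=(0.432, 0.319, 0.249)
t=1.800: state=(0.363, 0.332, 0.305)
t=2.000: state=(0.304, 0.335, 0.362)
t=2.200: state=(0.255, 0.327, 0.418)
t=2.400: state=(0.215, 0.313, 0.472)
t=2.600: state=(0.183, 0.293, 0.524)
t=2.800: state=(0.157, 0.271, 0.572)
t=3.000: state=(0.137, 0.247, 0.616)
t=3.200: state=(0.121, 0.223, 0.656)
t=3.400: state=(0.108, 0.200, 0.692)
t=3.560: state=(0.100, 0.183, 0.718)
compare at T: S=0.100, I=0.183, R=0.718

largest component: R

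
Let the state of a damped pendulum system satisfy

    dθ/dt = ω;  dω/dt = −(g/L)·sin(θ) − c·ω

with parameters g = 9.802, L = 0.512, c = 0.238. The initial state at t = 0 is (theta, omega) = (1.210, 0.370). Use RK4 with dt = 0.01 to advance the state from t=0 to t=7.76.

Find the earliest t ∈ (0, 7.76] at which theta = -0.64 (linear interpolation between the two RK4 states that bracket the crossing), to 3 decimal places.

t=0.000: state=(1.210, 0.370)
step 1 (dt=0.01): k1=(0.370, -18.000), k2=(0.280, -17.991), k3=(0.280, -17.988), k4=(0.190, -17.976); state += dt/6·(k1+2k2+2k3+k4)
t=0.010: state=(1.213, 0.190)
t=0.020: state=(1.214, 0.011)
t=0.030: state=(1.213, -0.169)
continuing one RK4 step at a time; state shown every 50 steps (Δt=0.5):
t=0.500: state=(-0.357, -4.421)
t=0.560: state=(-0.605, -3.829)
next step: t=0.570: state=(-0.643, -3.708) — theta has crossed -0.64
linear interpolation between t=0.560 (-0.60536) and t=0.570 (-0.64305) → t≈0.569

t = 0.569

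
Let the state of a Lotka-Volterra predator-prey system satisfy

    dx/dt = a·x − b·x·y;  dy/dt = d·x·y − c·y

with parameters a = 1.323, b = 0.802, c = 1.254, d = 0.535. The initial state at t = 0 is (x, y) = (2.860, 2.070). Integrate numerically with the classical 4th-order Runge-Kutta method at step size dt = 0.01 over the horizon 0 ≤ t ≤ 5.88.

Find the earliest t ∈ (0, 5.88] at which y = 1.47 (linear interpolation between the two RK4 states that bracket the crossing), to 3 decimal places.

t=0.000: state=(2.860, 2.070)
step 1 (dt=0.01): k1=(-0.964, 0.572), k2=(-0.969, 0.567), k3=(-0.969, 0.567), k4=(-0.974, 0.562); state += dt/6·(k1+2k2+2k3+k4)
t=0.010: state=(2.850, 2.076)
t=0.020: state=(2.841, 2.081)
t=0.030: state=(2.831, 2.087)
continuing one RK4 step at a time; state shown every 20 steps (Δt=0.2):
t=0.200: state=(2.652, 2.164)
t=0.400: state=(2.431, 2.210)
t=0.600: state=(2.222, 2.206)
t=0.800: state=(2.039, 2.155)
t=1.000: state=(1.893, 2.069)
t=1.200: state=(1.785, 1.959)
t=1.400: state=(1.715, 1.838)
t=1.600: state=(1.680, 1.715)
t=1.800: state=(1.679, 1.597)
t=2.000: state=(1.708, 1.489)
t=2.030: state=(1.715, 1.474)
next step: t=2.040: state=(1.717, 1.469) — y has crossed 1.47
linear interpolation between t=2.030 (1.47383) and t=2.040 (1.46889) → t≈2.038

t = 2.038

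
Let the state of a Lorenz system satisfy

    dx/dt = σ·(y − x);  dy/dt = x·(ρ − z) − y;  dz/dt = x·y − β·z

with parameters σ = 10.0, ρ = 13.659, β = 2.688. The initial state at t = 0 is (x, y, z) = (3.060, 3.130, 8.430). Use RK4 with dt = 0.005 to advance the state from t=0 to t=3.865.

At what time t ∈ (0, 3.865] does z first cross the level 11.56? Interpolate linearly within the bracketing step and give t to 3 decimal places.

t=0.000: state=(3.060, 3.130, 8.430)
step 1 (dt=0.005): k1=(0.700, 12.871, -13.082), k2=(1.004, 12.948, -12.890), k3=(0.999, 12.950, -12.888), k4=(1.298, 13.030, -12.695); state += dt/6·(k1+2k2+2k3+k4)
t=0.005: state=(3.065, 3.195, 8.366)
t=0.010: state=(3.073, 3.260, 8.303)
t=0.015: state=(3.084, 3.327, 8.243)
continuing one RK4 step at a time; state shown every 40 steps (Δt=0.2):
t=0.200: state=(4.974, 6.632, 7.915)
t=0.340: state=(7.506, 9.129, 11.490)
next step: t=0.345: state=(7.586, 9.161, 11.679) — z has crossed 11.56
linear interpolation between t=0.340 (11.48994) and t=0.345 (11.67934) → t≈0.342

t = 0.342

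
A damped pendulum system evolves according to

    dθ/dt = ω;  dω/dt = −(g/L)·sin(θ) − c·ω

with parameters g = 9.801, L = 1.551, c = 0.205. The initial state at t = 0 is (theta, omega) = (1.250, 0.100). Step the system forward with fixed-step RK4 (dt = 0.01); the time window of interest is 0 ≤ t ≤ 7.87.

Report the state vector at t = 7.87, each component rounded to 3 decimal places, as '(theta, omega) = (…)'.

(theta, omega) = (0.538, 0.079)

t=0.000: state=(1.250, 0.100)
step 1 (dt=0.01): k1=(0.100, -6.017), k2=(0.070, -6.012), k3=(0.070, -6.012), k4=(0.040, -6.006); state += dt/6·(k1+2k2+2k3+k4)
t=0.010: state=(1.251, 0.040)
t=0.020: state=(1.251, -0.020)
t=0.030: state=(1.250, -0.080)
continuing one RK4 step at a time; state shown every 50 steps (Δt=0.5):
t=0.500: state=(0.608, -2.438)
t=1.000: state=(-0.672, -2.027)
t=1.500: state=(-1.038, 0.633)
t=2.000: state=(-0.183, 2.399)
t=2.500: state=(0.809, 1.101)
t=3.000: state=(0.740, -1.309)
t=3.500: state=(-0.210, -1.997)
t=4.000: state=(-0.806, -0.150)
t=4.500: state=(-0.366, 1.690)
t=5.000: state=(0.487, 1.275)
t=5.500: state=(0.648, -0.667)
t=6.000: state=(-0.012, -1.621)
t=6.500: state=(-0.591, -0.426)
t=7.000: state=(-0.371, 1.175)
t=7.500: state=(0.298, 1.146)
t=7.870: state=(0.538, 0.079)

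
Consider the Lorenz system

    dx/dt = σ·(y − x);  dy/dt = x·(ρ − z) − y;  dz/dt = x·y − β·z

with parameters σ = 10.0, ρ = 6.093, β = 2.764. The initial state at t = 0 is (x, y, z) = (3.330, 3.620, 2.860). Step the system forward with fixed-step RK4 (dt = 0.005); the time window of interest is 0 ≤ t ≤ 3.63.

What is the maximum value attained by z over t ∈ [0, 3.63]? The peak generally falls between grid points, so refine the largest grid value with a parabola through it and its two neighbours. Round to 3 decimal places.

t=0.000: state=(3.330, 3.620, 2.860)
step 1 (dt=0.005): k1=(2.900, 7.146, 4.150), k2=(3.006, 7.117, 4.207), k3=(3.003, 7.117, 4.207), k4=(3.106, 7.088, 4.265); state += dt/6·(k1+2k2+2k3+k4)
t=0.005: state=(3.345, 3.656, 2.881)
t=0.010: state=(3.361, 3.691, 2.903)
t=0.015: state=(3.378, 3.726, 2.925)
continuing one RK4 step at a time; state shown every 40 steps (Δt=0.2):
t=0.200: state=(4.274, 4.751, 4.181)
t=0.400: state=(4.765, 4.716, 5.859)
t=0.600: state=(4.189, 3.760, 6.297)
t=0.800: state=(3.429, 3.154, 5.570)
t=1.000: state=(3.156, 3.149, 4.751)
t=1.200: state=(3.335, 3.501, 4.381)
t=1.400: state=(3.728, 3.929, 4.560)
t=1.600: state=(4.035, 4.120, 5.069)
t=1.800: state=(4.037, 3.962, 5.449)
t=2.000: state=(3.812, 3.686, 5.431)
t=2.200: state=(3.612, 3.548, 5.164)
t=2.400: state=(3.573, 3.594, 4.927)
t=2.600: state=(3.670, 3.736, 4.875)
t=2.800: state=(3.797, 3.849, 4.992)
t=3.000: state=(3.855, 3.858, 5.150)
t=3.200: state=(3.818, 3.784, 5.218)
t=3.400: state=(3.743, 3.709, 5.172)
t=3.600: state=(3.697, 3.688, 5.082)
t=3.630: state=(3.695, 3.690, 5.070)
largest grid value and its neighbours: z(0.545)=6.33710, z(0.550)=6.33798, z(0.555)=6.33791
parabola through these three points peaks at t≈0.552 with z≈6.33807

max z = 6.338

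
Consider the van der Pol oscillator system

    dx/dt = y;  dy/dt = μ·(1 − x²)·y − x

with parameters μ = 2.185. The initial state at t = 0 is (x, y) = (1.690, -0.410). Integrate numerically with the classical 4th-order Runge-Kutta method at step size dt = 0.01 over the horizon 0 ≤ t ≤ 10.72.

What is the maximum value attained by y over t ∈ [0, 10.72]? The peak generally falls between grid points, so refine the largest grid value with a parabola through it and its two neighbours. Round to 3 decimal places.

t=0.000: state=(1.690, -0.410)
step 1 (dt=0.01): k1=(-0.410, -0.027), k2=(-0.410, -0.031), k3=(-0.410, -0.031), k4=(-0.410, -0.034); state += dt/6·(k1+2k2+2k3+k4)
t=0.010: state=(1.686, -0.410)
t=0.020: state=(1.682, -0.411)
t=0.030: state=(1.678, -0.411)
continuing one RK4 step at a time; state shown every 50 steps (Δt=0.5):
t=0.500: state=(1.471, -0.483)
t=1.000: state=(1.189, -0.674)
t=1.500: state=(0.743, -1.217)
t=2.000: state=(-0.279, -3.294)
t=2.500: state=(-1.894, -1.297)
t=3.000: state=(-1.984, 0.243)
t=3.500: state=(-1.835, 0.334)
t=4.000: state=(-1.653, 0.396)
t=4.500: state=(-1.432, 0.500)
t=5.000: state=(-1.134, 0.722)
t=5.500: state=(-0.642, 1.385)
t=6.000: state=(0.553, 3.753)
t=6.500: state=(1.970, 0.694)
t=7.000: state=(1.964, -0.270)
t=7.500: state=(1.808, -0.342)
t=8.000: state=(1.622, -0.409)
t=8.500: state=(1.392, -0.524)
t=9.000: state=(1.076, -0.780)
t=9.500: state=(0.526, -1.597)
t=10.000: state=(-0.858, -4.028)
t=10.500: state=(-2.007, -0.298)
t=10.720: state=(-2.010, 0.164)
largest grid value and its neighbours: y(6.090)=4.04062, y(6.100)=4.04375, y(6.110)=4.03971
parabola through these three points peaks at t≈6.099 with y≈4.04377

max y = 4.044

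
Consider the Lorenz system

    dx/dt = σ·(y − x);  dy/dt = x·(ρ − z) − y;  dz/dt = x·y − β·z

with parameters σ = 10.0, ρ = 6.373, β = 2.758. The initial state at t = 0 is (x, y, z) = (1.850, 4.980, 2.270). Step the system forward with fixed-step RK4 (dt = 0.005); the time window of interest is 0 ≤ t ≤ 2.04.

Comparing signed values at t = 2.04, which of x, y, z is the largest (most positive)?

largest component: z

t=0.000: state=(1.850, 4.980, 2.270)
step 1 (dt=0.005): k1=(31.300, 2.611, 2.952), k2=(30.583, 2.911, 3.334), k3=(30.608, 2.901, 3.324), k4=(29.915, 3.191, 3.698); state += dt/6·(k1+2k2+2k3+k4)
t=0.005: state=(2.003, 4.995, 2.287)
t=0.010: state=(2.149, 5.012, 2.307)
t=0.015: state=(2.289, 5.032, 2.331)
continuing one RK4 step at a time; state shown every 20 steps (Δt=0.1):
t=0.100: state=(4.029, 5.588, 3.165)
t=0.200: state=(5.236, 6.112, 4.842)
t=0.300: state=(5.738, 5.841, 6.614)
t=0.400: state=(5.453, 4.825, 7.663)
t=0.500: state=(4.631, 3.702, 7.684)
t=0.600: state=(3.742, 2.944, 7.024)
t=0.700: state=(3.090, 2.593, 6.138)
t=0.800: state=(2.741, 2.529, 5.299)
t=0.900: state=(2.644, 2.652, 4.624)
t=1.000: state=(2.738, 2.911, 4.160)
t=1.100: state=(2.975, 3.271, 3.929)
t=1.200: state=(3.316, 3.695, 3.943)
t=1.300: state=(3.713, 4.118, 4.200)
t=1.400: state=(4.099, 4.452, 4.663)
t=1.500: state=(4.389, 4.603, 5.234)
t=1.600: state=(4.509, 4.530, 5.762)
t=1.700: state=(4.436, 4.278, 6.102)
t=1.800: state=(4.218, 3.956, 6.188)
t=1.900: state=(3.944, 3.672, 6.051)
t=2.000: state=(3.698, 3.487, 5.780)
t=2.040: state=(3.621, 3.444, 5.656)
compare at T: x=3.621, y=3.444, z=5.656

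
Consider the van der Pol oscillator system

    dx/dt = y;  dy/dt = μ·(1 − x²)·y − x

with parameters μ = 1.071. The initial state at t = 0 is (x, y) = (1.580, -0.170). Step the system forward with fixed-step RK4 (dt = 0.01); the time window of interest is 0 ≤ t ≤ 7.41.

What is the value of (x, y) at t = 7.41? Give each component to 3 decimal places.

t=0.000: state=(1.580, -0.170)
step 1 (dt=0.01): k1=(-0.170, -1.308), k2=(-0.177, -1.297), k3=(-0.176, -1.297), k4=(-0.183, -1.286); state += dt/6·(k1+2k2+2k3+k4)
t=0.010: state=(1.578, -0.183)
t=0.020: state=(1.576, -0.196)
t=0.030: state=(1.574, -0.208)
continuing one RK4 step at a time; state shown every 25 steps (Δt=0.25):
t=0.250: state=(1.502, -0.441)
t=0.500: state=(1.365, -0.646)
t=0.750: state=(1.179, -0.842)
t=1.000: state=(0.941, -1.075)
t=1.250: state=(0.635, -1.396)
t=1.500: state=(0.232, -1.851)
t=1.750: state=(-0.300, -2.400)
t=2.000: state=(-0.944, -2.646)
t=2.250: state=(-1.541, -1.964)
t=2.500: state=(-1.886, -0.811)
t=2.750: state=(-1.982, -0.042)
t=3.000: state=(-1.941, 0.325)
t=3.250: state=(-1.835, 0.506)
t=3.500: state=(-1.693, 0.626)
t=3.750: state=(-1.522, 0.739)
t=4.000: state=(-1.321, 0.875)
t=4.250: state=(-1.081, 1.061)
t=4.500: state=(-0.783, 1.335)
t=4.750: state=(-0.402, 1.745)
t=5.000: state=(0.102, 2.302)
t=5.250: state=(0.741, 2.738)
t=5.500: state=(1.399, 2.340)
t=5.750: state=(1.841, 1.153)
t=6.000: state=(2.000, 0.210)
t=6.250: state=(1.987, -0.250)
t=6.500: state=(1.895, -0.463)
t=6.750: state=(1.763, -0.589)
t=7.000: state=(1.602, -0.695)
t=7.250: state=(1.414, -0.815)
t=7.410: state=(1.276, -0.911)

(x, y) = (1.276, -0.911)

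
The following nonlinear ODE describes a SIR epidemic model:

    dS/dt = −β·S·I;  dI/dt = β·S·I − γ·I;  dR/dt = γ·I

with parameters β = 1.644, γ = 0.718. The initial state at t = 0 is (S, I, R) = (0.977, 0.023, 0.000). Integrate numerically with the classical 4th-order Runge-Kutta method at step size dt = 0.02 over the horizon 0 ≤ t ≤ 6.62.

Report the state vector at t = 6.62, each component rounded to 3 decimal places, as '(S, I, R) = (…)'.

t=0.000: state=(0.977, 0.023, 0.000)
step 1 (dt=0.02): k1=(-0.037, 0.020, 0.017), k2=(-0.037, 0.021, 0.017), k3=(-0.037, 0.021, 0.017), k4=(-0.038, 0.021, 0.017); state += dt/6·(k1+2k2+2k3+k4)
t=0.020: state=(0.976, 0.023, 0.000)
t=0.040: state=(0.975, 0.024, 0.001)
t=0.060: state=(0.975, 0.024, 0.001)
continuing one RK4 step at a time; state shown every 25 steps (Δt=0.5):
t=0.500: state=(0.954, 0.036, 0.010)
t=1.000: state=(0.920, 0.054, 0.026)
t=1.500: state=(0.872, 0.078, 0.050)
t=2.000: state=(0.807, 0.109, 0.083)
t=2.500: state=(0.728, 0.144, 0.129)
t=3.000: state=(0.638, 0.176, 0.186)
t=3.500: state=(0.546, 0.200, 0.254)
t=4.000: state=(0.461, 0.211, 0.328)
t=4.500: state=(0.388, 0.209, 0.404)
t=5.000: state=(0.328, 0.195, 0.476)
t=5.500: state=(0.282, 0.175, 0.543)
t=6.000: state=(0.246, 0.152, 0.602)
t=6.500: state=(0.219, 0.128, 0.652)
t=6.620: state=(0.214, 0.123, 0.663)

(S, I, R) = (0.214, 0.123, 0.663)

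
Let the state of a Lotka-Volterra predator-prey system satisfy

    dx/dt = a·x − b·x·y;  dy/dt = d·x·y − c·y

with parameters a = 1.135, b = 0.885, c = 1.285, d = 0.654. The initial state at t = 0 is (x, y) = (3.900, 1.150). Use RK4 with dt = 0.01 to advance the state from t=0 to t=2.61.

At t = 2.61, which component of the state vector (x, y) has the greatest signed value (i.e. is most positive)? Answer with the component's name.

largest component: y

t=0.000: state=(3.900, 1.150)
step 1 (dt=0.01): k1=(0.457, 1.455), k2=(0.432, 1.466), k3=(0.432, 1.466), k4=(0.407, 1.477); state += dt/6·(k1+2k2+2k3+k4)
t=0.010: state=(3.904, 1.165)
t=0.020: state=(3.908, 1.180)
t=0.030: state=(3.911, 1.195)
continuing one RK4 step at a time; state shown every 10 steps (Δt=0.1):
t=0.100: state=(3.919, 1.306)
t=0.200: state=(3.881, 1.483)
t=0.300: state=(3.781, 1.676)
t=0.400: state=(3.619, 1.878)
t=0.500: state=(3.403, 2.079)
t=0.600: state=(3.145, 2.265)
t=0.700: state=(2.862, 2.424)
t=0.800: state=(2.572, 2.546)
t=0.900: state=(2.291, 2.625)
t=1.000: state=(2.031, 2.659)
t=1.100: state=(1.798, 2.649)
t=1.200: state=(1.596, 2.603)
t=1.300: state=(1.425, 2.526)
t=1.400: state=(1.282, 2.427)
t=1.500: state=(1.164, 2.312)
t=1.600: state=(1.068, 2.187)
t=1.700: state=(0.992, 2.057)
t=1.800: state=(0.932, 1.926)
t=1.900: state=(0.885, 1.797)
t=2.000: state=(0.850, 1.673)
t=2.100: state=(0.826, 1.554)
t=2.200: state=(0.810, 1.442)
t=2.300: state=(0.803, 1.336)
t=2.400: state=(0.802, 1.238)
t=2.500: state=(0.809, 1.148)
t=2.600: state=(0.822, 1.065)
t=2.610: state=(0.823, 1.057)
compare at T: x=0.823, y=1.057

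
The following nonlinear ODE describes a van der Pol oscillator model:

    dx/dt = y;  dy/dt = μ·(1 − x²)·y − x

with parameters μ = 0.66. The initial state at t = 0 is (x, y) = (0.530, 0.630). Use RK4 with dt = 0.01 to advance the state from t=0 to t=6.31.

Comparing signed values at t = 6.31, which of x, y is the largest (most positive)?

t=0.000: state=(0.530, 0.630)
step 1 (dt=0.01): k1=(0.630, -0.231), k2=(0.629, -0.236), k3=(0.629, -0.236), k4=(0.628, -0.241); state += dt/6·(k1+2k2+2k3+k4)
t=0.010: state=(0.536, 0.628)
t=0.020: state=(0.543, 0.625)
t=0.030: state=(0.549, 0.623)
continuing one RK4 step at a time; state shown every 25 steps (Δt=0.25):
t=0.250: state=(0.678, 0.540)
t=0.500: state=(0.795, 0.391)
t=0.750: state=(0.869, 0.197)
t=1.000: state=(0.892, -0.021)
t=1.250: state=(0.858, -0.246)
t=1.500: state=(0.769, -0.471)
t=1.750: state=(0.623, -0.695)
t=2.000: state=(0.421, -0.924)
t=2.250: state=(0.161, -1.153)
t=2.500: state=(-0.154, -1.362)
t=2.750: state=(-0.513, -1.487)
t=3.000: state=(-0.883, -1.434)
t=3.250: state=(-1.210, -1.149)
t=3.500: state=(-1.443, -0.697)
t=3.750: state=(-1.557, -0.225)
t=4.000: state=(-1.562, 0.171)
t=4.250: state=(-1.479, 0.481)
t=4.500: state=(-1.326, 0.735)
t=4.750: state=(-1.113, 0.972)
t=5.000: state=(-0.839, 1.225)
t=5.250: state=(-0.497, 1.516)
t=5.500: state=(-0.078, 1.840)
t=5.750: state=(0.419, 2.110)
t=6.000: state=(0.955, 2.117)
t=6.250: state=(1.438, 1.671)
t=6.310: state=(1.534, 1.506)
compare at T: x=1.534, y=1.506

largest component: x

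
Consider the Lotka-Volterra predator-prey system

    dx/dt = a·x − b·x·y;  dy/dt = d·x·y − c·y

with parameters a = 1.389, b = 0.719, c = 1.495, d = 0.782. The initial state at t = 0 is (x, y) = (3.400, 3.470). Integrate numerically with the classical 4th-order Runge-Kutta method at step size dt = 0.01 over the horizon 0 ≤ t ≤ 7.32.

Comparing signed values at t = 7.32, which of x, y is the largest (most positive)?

t=0.000: state=(3.400, 3.470)
step 1 (dt=0.01): k1=(-3.760, 4.038), k2=(-3.788, 4.011), k3=(-3.788, 4.010), k4=(-3.815, 3.981); state += dt/6·(k1+2k2+2k3+k4)
t=0.010: state=(3.362, 3.510)
t=0.020: state=(3.324, 3.550)
t=0.030: state=(3.285, 3.588)
continuing one RK4 step at a time; state shown every 25 steps (Δt=0.25):
t=0.250: state=(2.391, 4.208)
t=0.500: state=(1.567, 4.240)
t=0.750: state=(1.075, 3.760)
t=1.000: state=(0.821, 3.105)
t=1.250: state=(0.704, 2.476)
t=1.500: state=(0.671, 1.947)
t=1.750: state=(0.696, 1.530)
t=2.000: state=(0.770, 1.214)
t=2.250: state=(0.896, 0.982)
t=2.500: state=(1.079, 0.819)
t=2.750: state=(1.332, 0.713)
t=3.000: state=(1.668, 0.656)
t=3.250: state=(2.100, 0.652)
t=3.500: state=(2.633, 0.711)
t=3.750: state=(3.239, 0.868)
t=4.000: state=(3.820, 1.194)
t=4.250: state=(4.152, 1.803)
t=4.500: state=(3.916, 2.760)
t=4.750: state=(3.067, 3.787)
t=5.000: state=(2.076, 4.297)
t=5.250: state=(1.367, 4.117)
t=5.500: state=(0.969, 3.545)
t=5.750: state=(0.769, 2.884)
t=6.000: state=(0.685, 2.285)
t=6.250: state=(0.673, 1.794)
t=6.500: state=(0.715, 1.413)
t=6.750: state=(0.807, 1.127)
t=7.000: state=(0.951, 0.920)
t=7.250: state=(1.156, 0.777)
t=7.320: state=(1.226, 0.747)
compare at T: x=1.226, y=0.747

largest component: x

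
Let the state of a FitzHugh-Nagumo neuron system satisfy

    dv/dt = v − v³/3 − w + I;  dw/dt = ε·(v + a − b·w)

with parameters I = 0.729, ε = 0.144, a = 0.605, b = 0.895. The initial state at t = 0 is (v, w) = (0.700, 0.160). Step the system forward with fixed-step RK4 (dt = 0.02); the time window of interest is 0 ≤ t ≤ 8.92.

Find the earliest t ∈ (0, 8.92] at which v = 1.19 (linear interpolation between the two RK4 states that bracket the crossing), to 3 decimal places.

t = 0.417

t=0.000: state=(0.700, 0.160)
step 1 (dt=0.02): k1=(1.155, 0.167), k2=(1.159, 0.169), k3=(1.159, 0.169), k4=(1.163, 0.170); state += dt/6·(k1+2k2+2k3+k4)
t=0.020: state=(0.723, 0.163)
t=0.040: state=(0.747, 0.167)
t=0.060: state=(0.770, 0.170)
t=0.400: state=(1.171, 0.239)
next step: t=0.420: state=(1.193, 0.243) — v has crossed 1.19
linear interpolation between t=0.400 (1.17073) and t=0.420 (1.19312) → t≈0.417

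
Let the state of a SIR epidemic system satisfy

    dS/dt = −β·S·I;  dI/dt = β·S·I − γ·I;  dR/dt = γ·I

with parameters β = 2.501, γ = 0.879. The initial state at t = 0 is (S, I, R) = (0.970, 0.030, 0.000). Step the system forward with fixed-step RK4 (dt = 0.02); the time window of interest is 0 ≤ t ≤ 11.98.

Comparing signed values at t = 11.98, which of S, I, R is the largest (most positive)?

largest component: R

t=0.000: state=(0.970, 0.030, 0.000)
step 1 (dt=0.02): k1=(-0.073, 0.046, 0.026), k2=(-0.074, 0.047, 0.027), k3=(-0.074, 0.047, 0.027), k4=(-0.075, 0.048, 0.027); state += dt/6·(k1+2k2+2k3+k4)
t=0.020: state=(0.969, 0.031, 0.001)
t=0.040: state=(0.967, 0.032, 0.001)
t=0.060: state=(0.965, 0.033, 0.002)
continuing one RK4 step at a time; state shown every 25 steps (Δt=0.5):
t=0.500: state=(0.917, 0.063, 0.020)
t=1.000: state=(0.820, 0.121, 0.059)
t=1.500: state=(0.671, 0.199, 0.129)
t=2.000: state=(0.500, 0.267, 0.233)
t=2.500: state=(0.351, 0.292, 0.358)
t=3.000: state=(0.246, 0.272, 0.483)
t=3.500: state=(0.180, 0.228, 0.593)
t=4.000: state=(0.139, 0.179, 0.682)
t=4.500: state=(0.115, 0.135, 0.751)
t=5.000: state=(0.099, 0.099, 0.802)
t=5.500: state=(0.089, 0.072, 0.839)
t=6.000: state=(0.083, 0.052, 0.866)
t=6.500: state=(0.078, 0.037, 0.885)
t=7.000: state=(0.075, 0.026, 0.899)
t=7.500: state=(0.073, 0.018, 0.908)
t=8.000: state=(0.072, 0.013, 0.915)
t=8.500: state=(0.071, 0.009, 0.920)
t=9.000: state=(0.070, 0.006, 0.923)
t=9.500: state=(0.070, 0.005, 0.926)
t=10.000: state=(0.069, 0.003, 0.928)
t=10.500: state=(0.069, 0.002, 0.929)
t=11.000: state=(0.069, 0.002, 0.930)
t=11.500: state=(0.069, 0.001, 0.930)
t=11.980: state=(0.069, 0.001, 0.931)
compare at T: S=0.069, I=0.001, R=0.931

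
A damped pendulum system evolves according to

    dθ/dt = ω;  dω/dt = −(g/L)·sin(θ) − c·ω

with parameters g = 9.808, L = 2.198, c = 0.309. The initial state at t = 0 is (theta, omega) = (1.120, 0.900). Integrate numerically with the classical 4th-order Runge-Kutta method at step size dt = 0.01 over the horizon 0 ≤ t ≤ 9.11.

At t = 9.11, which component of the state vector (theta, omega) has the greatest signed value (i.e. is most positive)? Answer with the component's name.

largest component: omega

t=0.000: state=(1.120, 0.900)
step 1 (dt=0.01): k1=(0.900, -4.295), k2=(0.879, -4.297), k3=(0.879, -4.296), k4=(0.857, -4.298); state += dt/6·(k1+2k2+2k3+k4)
t=0.010: state=(1.129, 0.857)
t=0.020: state=(1.137, 0.814)
t=0.030: state=(1.145, 0.771)
continuing one RK4 step at a time; state shown every 50 steps (Δt=0.5):
t=0.500: state=(1.047, -1.128)
t=1.000: state=(0.154, -2.148)
t=1.500: state=(-0.744, -1.155)
t=2.000: state=(-0.877, 0.610)
t=2.500: state=(-0.251, 1.671)
t=3.000: state=(0.509, 1.103)
t=3.500: state=(0.706, -0.338)
t=4.000: state=(0.253, -1.297)
t=4.500: state=(-0.364, -0.952)
t=5.000: state=(-0.561, 0.199)
t=5.500: state=(-0.223, 1.014)
t=6.000: state=(0.272, 0.786)
t=6.500: state=(0.445, -0.129)
t=7.000: state=(0.185, -0.798)
t=7.500: state=(-0.209, -0.635)
t=8.000: state=(-0.352, 0.093)
t=8.500: state=(-0.149, 0.632)
t=9.000: state=(0.164, 0.506)
t=9.110: state=(0.214, 0.398)
compare at T: theta=0.214, omega=0.398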